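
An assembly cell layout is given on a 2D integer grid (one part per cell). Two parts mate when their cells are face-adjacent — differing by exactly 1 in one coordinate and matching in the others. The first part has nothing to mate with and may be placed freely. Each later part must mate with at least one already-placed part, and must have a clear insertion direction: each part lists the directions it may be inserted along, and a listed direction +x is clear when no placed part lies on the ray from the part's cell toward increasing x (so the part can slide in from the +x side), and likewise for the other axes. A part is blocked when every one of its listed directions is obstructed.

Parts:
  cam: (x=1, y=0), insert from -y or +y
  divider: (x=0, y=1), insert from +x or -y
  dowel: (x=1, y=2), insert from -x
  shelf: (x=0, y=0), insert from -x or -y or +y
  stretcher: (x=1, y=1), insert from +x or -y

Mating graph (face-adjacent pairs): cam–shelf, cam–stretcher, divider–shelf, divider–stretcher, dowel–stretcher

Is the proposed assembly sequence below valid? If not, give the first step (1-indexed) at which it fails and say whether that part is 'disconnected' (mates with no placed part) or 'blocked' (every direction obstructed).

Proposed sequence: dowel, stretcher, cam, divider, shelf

1. dowel@(1, 2) [-x clear] — {dowel}
2. stretcher@(1, 1) [+x clear] — {dowel, stretcher}
3. cam@(1, 0) [-y clear] — {cam, dowel, stretcher}
4. divider@(0, 1) [-y clear] — {cam, divider, dowel, stretcher}
5. shelf@(0, 0) [-x clear] — {cam, divider, dowel, shelf, stretcher}

Valid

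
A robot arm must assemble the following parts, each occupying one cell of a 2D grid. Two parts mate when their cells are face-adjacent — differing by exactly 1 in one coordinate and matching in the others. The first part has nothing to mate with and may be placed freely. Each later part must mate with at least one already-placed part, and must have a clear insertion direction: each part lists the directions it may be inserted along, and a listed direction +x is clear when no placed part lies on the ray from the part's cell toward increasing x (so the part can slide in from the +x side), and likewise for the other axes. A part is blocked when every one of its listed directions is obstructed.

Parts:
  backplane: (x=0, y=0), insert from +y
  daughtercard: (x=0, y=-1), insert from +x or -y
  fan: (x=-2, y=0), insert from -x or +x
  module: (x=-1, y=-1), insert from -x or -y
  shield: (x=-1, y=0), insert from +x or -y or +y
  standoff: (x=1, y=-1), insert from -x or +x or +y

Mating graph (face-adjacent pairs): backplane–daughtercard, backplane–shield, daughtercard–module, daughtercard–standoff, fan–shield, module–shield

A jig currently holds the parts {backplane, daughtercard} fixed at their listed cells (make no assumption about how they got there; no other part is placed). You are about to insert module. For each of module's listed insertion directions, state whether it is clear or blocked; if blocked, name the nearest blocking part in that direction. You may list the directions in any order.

-x: ray from module(-1, -1) has no placed part ⇒ clear
-y: ray from module(-1, -1) has no placed part ⇒ clear

-x: clear; -y: clear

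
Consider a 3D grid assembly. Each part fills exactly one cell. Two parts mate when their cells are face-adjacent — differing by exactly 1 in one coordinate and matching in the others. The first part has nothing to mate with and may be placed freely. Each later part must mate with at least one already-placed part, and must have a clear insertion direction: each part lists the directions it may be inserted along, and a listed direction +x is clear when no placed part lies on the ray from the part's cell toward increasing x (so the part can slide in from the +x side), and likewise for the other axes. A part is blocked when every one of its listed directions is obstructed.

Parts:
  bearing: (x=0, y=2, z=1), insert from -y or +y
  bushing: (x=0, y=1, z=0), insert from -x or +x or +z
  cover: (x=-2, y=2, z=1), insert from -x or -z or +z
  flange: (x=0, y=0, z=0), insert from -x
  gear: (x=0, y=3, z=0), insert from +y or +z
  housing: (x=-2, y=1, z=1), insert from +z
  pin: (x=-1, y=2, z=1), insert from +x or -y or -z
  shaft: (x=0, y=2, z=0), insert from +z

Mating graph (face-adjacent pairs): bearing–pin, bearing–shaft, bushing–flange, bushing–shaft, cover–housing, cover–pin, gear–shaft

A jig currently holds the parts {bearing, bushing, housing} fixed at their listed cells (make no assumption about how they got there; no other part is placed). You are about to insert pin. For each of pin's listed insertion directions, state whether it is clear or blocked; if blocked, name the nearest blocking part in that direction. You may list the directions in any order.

+x: blocked by bearing; -y: clear; -z: clear

+x: nearest on ray is bearing@(0, 2, 1) ⇒ blocked
-y: ray from pin(-1, 2, 1) has no placed part ⇒ clear
-z: ray from pin(-1, 2, 1) has no placed part ⇒ clear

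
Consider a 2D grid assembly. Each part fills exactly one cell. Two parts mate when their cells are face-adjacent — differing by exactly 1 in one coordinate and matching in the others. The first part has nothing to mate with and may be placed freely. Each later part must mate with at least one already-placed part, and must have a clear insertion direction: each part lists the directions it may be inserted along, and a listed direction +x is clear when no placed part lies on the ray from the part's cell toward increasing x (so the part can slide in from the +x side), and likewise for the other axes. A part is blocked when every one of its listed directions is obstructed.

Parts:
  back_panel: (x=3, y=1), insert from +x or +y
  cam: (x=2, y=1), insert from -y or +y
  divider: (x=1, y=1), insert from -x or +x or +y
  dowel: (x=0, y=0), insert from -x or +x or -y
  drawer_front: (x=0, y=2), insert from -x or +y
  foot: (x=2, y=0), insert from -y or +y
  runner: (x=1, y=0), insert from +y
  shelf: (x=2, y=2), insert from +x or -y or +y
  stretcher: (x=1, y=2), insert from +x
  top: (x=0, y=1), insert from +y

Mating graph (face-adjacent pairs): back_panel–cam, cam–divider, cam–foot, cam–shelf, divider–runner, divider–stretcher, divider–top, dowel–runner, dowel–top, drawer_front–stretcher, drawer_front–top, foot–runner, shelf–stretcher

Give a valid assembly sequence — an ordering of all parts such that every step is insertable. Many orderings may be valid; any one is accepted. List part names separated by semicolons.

cam; foot; runner; back_panel; divider; stretcher; shelf; top; drawer_front; dowel

1. cam@(2, 1) [-y clear] — {cam}
2. foot@(2, 0) [-y clear] — {cam, foot}
3. runner@(1, 0) [+y clear] — {cam, foot, runner}
4. back_panel@(3, 1) [+x clear] — {back_panel, cam, foot, runner}
5. divider@(1, 1) [-x clear] — {back_panel, cam, divider, foot, runner}
6. stretcher@(1, 2) [+x clear] — {back_panel, cam, divider, foot, runner, stretcher}
7. shelf@(2, 2) [+x clear] — {back_panel, cam, divider, foot, runner, shelf, stretcher}
8. top@(0, 1) [+y clear] — {back_panel, cam, divider, foot, runner, shelf, stretcher, top}
9. drawer_front@(0, 2) [-x clear] — {back_panel, cam, divider, drawer_front, foot, runner, shelf, stretcher, top}
10. dowel@(0, 0) [-x clear] — {back_panel, cam, divider, dowel, drawer_front, foot, runner, shelf, stretcher, top}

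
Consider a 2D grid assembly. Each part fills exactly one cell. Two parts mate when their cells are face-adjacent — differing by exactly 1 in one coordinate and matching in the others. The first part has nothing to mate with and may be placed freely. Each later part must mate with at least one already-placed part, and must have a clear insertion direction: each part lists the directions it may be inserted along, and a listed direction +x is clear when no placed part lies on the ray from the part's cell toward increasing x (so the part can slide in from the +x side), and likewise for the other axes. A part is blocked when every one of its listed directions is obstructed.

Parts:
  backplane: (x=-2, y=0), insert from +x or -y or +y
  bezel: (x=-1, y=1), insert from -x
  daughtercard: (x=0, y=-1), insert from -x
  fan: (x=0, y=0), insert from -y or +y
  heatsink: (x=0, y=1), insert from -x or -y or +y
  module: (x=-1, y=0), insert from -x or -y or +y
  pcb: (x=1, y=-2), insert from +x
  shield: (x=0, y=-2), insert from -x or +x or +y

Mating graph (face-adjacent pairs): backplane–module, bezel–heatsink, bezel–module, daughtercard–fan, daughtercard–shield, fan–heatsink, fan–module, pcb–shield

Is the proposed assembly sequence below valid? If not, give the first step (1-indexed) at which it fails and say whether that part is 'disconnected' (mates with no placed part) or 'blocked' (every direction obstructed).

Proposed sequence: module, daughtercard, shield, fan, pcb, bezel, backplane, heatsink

Invalid at step 2 (disconnected)

1. module@(-1, 0) [-x clear] — {module}
2. daughtercard@(0, -1) — no placed neighbour ⇒ disconnected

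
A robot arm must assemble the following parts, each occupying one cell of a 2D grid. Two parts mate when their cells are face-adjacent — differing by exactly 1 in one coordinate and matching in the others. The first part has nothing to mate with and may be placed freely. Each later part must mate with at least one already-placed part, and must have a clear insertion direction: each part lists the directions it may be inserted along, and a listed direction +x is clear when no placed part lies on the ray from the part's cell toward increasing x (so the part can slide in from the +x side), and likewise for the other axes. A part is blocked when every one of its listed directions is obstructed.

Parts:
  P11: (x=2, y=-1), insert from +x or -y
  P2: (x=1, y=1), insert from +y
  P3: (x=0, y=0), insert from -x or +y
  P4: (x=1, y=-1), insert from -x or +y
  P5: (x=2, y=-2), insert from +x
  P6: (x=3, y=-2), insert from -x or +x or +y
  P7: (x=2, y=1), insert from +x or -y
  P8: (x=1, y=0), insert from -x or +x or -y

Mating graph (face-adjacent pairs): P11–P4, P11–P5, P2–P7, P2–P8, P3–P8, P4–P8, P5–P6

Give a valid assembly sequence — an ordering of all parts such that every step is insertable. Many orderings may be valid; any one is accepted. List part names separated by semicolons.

1. P11@(2, -1) [+x clear] — {P11}
2. P5@(2, -2) [+x clear] — {P11, P5}
3. P4@(1, -1) [-x clear] — {P11, P4, P5}
4. P6@(3, -2) [+x clear] — {P11, P4, P5, P6}
5. P8@(1, 0) [-x clear] — {P11, P4, P5, P6, P8}
6. P2@(1, 1) [+y clear] — {P11, P2, P4, P5, P6, P8}
7. P3@(0, 0) [-x clear] — {P11, P2, P3, P4, P5, P6, P8}
8. P7@(2, 1) [+x clear] — {P11, P2, P3, P4, P5, P6, P7, P8}

P11; P5; P4; P6; P8; P2; P3; P7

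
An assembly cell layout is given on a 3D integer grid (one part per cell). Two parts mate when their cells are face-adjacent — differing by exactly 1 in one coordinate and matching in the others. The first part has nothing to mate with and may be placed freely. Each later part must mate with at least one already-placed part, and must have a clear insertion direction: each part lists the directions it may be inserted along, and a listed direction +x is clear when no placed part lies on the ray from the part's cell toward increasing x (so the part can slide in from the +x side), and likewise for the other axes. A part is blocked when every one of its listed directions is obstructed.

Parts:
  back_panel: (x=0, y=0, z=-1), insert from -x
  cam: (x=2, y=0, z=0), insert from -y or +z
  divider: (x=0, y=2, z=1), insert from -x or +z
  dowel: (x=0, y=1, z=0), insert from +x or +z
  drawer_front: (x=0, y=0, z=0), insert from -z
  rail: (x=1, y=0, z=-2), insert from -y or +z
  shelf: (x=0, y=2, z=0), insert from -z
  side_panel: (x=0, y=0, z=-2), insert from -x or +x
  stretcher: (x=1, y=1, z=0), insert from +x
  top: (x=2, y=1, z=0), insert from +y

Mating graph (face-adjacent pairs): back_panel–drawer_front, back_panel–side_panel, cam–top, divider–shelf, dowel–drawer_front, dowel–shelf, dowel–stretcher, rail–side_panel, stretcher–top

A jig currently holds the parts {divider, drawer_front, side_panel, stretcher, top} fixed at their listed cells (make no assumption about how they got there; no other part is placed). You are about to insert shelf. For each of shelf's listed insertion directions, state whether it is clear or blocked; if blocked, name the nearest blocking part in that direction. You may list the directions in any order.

-z: clear

-z: ray from shelf(0, 2, 0) has no placed part ⇒ clear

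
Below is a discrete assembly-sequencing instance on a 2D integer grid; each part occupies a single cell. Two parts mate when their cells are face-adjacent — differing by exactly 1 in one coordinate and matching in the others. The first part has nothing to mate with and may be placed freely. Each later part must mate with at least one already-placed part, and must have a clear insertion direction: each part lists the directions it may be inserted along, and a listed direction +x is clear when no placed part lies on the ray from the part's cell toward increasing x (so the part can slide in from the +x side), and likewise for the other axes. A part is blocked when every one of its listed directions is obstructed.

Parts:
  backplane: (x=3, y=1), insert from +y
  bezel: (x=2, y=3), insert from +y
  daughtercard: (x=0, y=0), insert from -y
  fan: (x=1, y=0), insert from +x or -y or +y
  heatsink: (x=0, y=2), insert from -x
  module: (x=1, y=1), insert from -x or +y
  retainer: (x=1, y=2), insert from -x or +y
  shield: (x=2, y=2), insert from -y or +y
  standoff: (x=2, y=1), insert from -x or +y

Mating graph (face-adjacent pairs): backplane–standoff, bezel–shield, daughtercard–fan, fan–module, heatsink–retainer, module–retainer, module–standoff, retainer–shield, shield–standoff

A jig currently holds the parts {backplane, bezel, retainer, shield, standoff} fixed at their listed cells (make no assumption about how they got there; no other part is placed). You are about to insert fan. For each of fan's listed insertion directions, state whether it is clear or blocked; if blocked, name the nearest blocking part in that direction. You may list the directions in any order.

+x: clear; +y: blocked by retainer; -y: clear

+x: ray from fan(1, 0) has no placed part ⇒ clear
-y: ray from fan(1, 0) has no placed part ⇒ clear
+y: nearest on ray is retainer@(1, 2) ⇒ blocked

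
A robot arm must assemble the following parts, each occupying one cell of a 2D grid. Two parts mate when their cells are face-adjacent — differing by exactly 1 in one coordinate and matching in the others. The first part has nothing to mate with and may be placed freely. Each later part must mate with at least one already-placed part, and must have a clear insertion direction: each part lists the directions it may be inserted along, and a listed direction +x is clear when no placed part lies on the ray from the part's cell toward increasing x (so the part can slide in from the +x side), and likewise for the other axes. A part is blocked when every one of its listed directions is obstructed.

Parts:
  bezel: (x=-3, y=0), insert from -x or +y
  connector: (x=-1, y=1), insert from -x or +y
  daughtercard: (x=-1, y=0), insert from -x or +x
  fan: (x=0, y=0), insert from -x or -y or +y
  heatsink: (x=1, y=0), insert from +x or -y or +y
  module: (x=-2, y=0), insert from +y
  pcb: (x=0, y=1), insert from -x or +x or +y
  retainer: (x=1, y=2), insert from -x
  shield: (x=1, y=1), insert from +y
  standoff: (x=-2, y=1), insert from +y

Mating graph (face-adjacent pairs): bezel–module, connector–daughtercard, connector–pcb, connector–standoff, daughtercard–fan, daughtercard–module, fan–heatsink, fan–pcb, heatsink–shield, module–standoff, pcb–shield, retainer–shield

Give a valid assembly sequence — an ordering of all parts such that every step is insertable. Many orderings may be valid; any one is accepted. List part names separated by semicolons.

fan; heatsink; shield; retainer; daughtercard; connector; pcb; module; standoff; bezel

1. fan@(0, 0) [-x clear] — {fan}
2. heatsink@(1, 0) [+x clear] — {fan, heatsink}
3. shield@(1, 1) [+y clear] — {fan, heatsink, shield}
4. retainer@(1, 2) [-x clear] — {fan, heatsink, retainer, shield}
5. daughtercard@(-1, 0) [-x clear] — {daughtercard, fan, heatsink, retainer, shield}
6. connector@(-1, 1) [-x clear] — {connector, daughtercard, fan, heatsink, retainer, shield}
7. pcb@(0, 1) [+y clear] — {connector, daughtercard, fan, heatsink, pcb, retainer, shield}
8. module@(-2, 0) [+y clear] — {connector, daughtercard, fan, heatsink, module, pcb, retainer, shield}
9. standoff@(-2, 1) [+y clear] — {connector, daughtercard, fan, heatsink, module, pcb, retainer, shield, standoff}
10. bezel@(-3, 0) [-x clear] — {bezel, connector, daughtercard, fan, heatsink, module, pcb, retainer, shield, standoff}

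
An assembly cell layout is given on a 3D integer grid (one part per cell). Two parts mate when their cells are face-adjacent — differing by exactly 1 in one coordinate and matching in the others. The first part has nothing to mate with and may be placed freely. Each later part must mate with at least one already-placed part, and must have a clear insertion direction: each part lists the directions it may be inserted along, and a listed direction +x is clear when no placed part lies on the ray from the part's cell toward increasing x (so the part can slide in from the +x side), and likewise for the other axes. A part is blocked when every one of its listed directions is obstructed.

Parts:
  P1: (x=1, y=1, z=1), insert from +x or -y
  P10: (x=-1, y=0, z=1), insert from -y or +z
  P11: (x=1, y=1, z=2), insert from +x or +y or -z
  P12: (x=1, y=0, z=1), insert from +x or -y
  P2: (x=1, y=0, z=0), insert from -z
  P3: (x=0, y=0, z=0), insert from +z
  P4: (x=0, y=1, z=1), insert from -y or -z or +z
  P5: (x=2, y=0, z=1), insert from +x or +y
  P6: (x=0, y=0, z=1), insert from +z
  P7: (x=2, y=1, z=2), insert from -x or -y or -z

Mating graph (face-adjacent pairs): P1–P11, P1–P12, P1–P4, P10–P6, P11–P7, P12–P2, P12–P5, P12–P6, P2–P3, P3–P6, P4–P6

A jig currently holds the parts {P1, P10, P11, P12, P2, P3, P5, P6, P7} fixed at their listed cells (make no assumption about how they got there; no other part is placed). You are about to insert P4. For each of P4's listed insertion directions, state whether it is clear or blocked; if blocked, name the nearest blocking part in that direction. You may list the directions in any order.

+z: clear; -y: blocked by P6; -z: clear

-y: nearest on ray is P6@(0, 0, 1) ⇒ blocked
-z: ray from P4(0, 1, 1) has no placed part ⇒ clear
+z: ray from P4(0, 1, 1) has no placed part ⇒ clear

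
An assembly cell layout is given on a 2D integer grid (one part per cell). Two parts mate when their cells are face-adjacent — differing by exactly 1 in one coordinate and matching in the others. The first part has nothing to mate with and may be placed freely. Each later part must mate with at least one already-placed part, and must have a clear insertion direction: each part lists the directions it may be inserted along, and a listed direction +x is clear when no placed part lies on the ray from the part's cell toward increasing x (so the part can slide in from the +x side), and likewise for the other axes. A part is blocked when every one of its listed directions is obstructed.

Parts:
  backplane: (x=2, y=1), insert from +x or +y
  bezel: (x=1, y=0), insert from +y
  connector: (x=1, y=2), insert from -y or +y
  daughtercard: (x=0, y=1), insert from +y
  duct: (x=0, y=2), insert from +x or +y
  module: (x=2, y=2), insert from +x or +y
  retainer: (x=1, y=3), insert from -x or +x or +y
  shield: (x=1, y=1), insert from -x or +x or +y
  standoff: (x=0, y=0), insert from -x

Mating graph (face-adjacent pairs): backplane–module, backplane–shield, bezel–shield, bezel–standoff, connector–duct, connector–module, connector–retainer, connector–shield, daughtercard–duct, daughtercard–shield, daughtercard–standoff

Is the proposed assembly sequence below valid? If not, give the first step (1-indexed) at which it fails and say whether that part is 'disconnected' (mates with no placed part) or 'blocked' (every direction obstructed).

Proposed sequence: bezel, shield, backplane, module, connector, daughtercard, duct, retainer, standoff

1. bezel@(1, 0) [+y clear] — {bezel}
2. shield@(1, 1) [-x clear] — {bezel, shield}
3. backplane@(2, 1) [+x clear] — {backplane, bezel, shield}
4. module@(2, 2) [+x clear] — {backplane, bezel, module, shield}
5. connector@(1, 2) [+y clear] — {backplane, bezel, connector, module, shield}
6. daughtercard@(0, 1) [+y clear] — {backplane, bezel, connector, daughtercard, module, shield}
7. duct@(0, 2) [+y clear] — {backplane, bezel, connector, daughtercard, duct, module, shield}
8. retainer@(1, 3) [-x clear] — {backplane, bezel, connector, daughtercard, duct, module, retainer, shield}
9. standoff@(0, 0) [-x clear] — {backplane, bezel, connector, daughtercard, duct, module, retainer, shield, standoff}

Valid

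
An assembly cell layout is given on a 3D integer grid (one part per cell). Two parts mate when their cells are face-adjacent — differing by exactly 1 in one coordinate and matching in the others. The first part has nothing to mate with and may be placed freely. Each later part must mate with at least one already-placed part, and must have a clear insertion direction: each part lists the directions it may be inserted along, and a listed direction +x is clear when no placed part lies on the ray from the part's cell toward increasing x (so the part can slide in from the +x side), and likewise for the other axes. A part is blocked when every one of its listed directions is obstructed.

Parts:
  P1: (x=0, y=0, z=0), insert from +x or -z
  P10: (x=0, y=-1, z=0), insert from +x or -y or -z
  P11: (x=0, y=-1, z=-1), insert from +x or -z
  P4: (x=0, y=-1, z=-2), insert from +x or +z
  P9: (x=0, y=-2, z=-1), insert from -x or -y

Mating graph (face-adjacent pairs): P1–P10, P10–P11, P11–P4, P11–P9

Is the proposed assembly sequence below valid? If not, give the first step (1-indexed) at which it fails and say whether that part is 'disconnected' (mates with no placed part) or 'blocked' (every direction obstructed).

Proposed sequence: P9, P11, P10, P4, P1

1. P9@(0, -2, -1) [-x clear] — {P9}
2. P11@(0, -1, -1) [+x clear] — {P11, P9}
3. P10@(0, -1, 0) [+x clear] — {P10, P11, P9}
4. P4@(0, -1, -2) [+x clear] — {P10, P11, P4, P9}
5. P1@(0, 0, 0) [+x clear] — {P1, P10, P11, P4, P9}

Valid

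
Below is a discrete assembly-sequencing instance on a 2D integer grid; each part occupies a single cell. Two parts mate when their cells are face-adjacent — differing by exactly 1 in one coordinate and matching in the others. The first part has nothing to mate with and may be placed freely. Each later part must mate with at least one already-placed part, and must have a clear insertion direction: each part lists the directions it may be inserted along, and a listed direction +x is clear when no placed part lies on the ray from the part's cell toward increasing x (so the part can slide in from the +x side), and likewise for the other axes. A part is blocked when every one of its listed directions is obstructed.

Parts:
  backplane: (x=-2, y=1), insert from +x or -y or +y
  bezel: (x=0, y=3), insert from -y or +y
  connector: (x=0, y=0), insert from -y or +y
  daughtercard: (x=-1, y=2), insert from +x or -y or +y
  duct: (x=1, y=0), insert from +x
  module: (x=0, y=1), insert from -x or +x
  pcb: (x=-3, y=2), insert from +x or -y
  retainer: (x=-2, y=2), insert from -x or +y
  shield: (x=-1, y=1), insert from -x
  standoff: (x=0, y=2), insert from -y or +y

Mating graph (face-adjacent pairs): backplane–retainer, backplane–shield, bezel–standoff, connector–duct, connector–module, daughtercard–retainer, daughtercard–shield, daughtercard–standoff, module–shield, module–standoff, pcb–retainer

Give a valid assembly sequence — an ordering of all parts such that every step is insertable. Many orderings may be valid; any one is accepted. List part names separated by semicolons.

standoff; daughtercard; shield; backplane; module; connector; duct; retainer; pcb; bezel

1. standoff@(0, 2) [-y clear] — {standoff}
2. daughtercard@(-1, 2) [-y clear] — {daughtercard, standoff}
3. shield@(-1, 1) [-x clear] — {daughtercard, shield, standoff}
4. backplane@(-2, 1) [-y clear] — {backplane, daughtercard, shield, standoff}
5. module@(0, 1) [+x clear] — {backplane, daughtercard, module, shield, standoff}
6. connector@(0, 0) [-y clear] — {backplane, connector, daughtercard, module, shield, standoff}
7. duct@(1, 0) [+x clear] — {backplane, connector, daughtercard, duct, module, shield, standoff}
8. retainer@(-2, 2) [-x clear] — {backplane, connector, daughtercard, duct, module, retainer, shield, standoff}
9. pcb@(-3, 2) [-y clear] — {backplane, connector, daughtercard, duct, module, pcb, retainer, shield, standoff}
10. bezel@(0, 3) [+y clear] — {backplane, bezel, connector, daughtercard, duct, module, pcb, retainer, shield, standoff}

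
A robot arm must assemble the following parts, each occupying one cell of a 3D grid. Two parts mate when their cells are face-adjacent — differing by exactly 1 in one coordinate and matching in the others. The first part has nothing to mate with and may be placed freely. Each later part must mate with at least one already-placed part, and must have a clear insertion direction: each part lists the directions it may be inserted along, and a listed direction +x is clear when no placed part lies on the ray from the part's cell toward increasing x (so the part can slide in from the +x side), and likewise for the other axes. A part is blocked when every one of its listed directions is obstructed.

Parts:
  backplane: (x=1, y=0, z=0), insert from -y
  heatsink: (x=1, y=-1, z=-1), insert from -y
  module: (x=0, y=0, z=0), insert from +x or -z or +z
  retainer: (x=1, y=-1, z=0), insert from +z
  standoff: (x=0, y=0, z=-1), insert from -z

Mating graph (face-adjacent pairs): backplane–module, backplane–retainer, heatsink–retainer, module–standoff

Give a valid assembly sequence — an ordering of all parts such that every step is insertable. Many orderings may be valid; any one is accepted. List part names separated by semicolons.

1. module@(0, 0, 0) [+x clear] — {module}
2. standoff@(0, 0, -1) [-z clear] — {module, standoff}
3. backplane@(1, 0, 0) [-y clear] — {backplane, module, standoff}
4. retainer@(1, -1, 0) [+z clear] — {backplane, module, retainer, standoff}
5. heatsink@(1, -1, -1) [-y clear] — {backplane, heatsink, module, retainer, standoff}

module; standoff; backplane; retainer; heatsink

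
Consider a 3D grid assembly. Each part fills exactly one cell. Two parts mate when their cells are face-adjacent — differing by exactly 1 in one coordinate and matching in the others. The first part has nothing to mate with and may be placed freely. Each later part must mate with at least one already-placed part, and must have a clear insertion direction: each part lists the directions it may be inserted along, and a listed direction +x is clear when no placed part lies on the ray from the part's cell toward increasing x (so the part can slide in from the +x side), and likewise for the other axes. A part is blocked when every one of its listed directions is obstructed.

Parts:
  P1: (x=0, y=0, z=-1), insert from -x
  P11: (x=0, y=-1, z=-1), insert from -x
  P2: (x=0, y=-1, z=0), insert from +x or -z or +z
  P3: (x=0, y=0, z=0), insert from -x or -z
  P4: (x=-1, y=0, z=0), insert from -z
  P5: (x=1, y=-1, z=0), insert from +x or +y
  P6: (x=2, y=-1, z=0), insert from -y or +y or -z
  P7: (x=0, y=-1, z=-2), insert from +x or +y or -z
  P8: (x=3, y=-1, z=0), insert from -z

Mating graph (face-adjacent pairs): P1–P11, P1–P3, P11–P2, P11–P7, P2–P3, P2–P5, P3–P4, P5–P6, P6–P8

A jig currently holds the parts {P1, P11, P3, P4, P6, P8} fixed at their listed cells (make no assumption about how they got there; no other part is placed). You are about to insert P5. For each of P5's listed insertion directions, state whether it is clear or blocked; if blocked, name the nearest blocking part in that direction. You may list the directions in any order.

+x: nearest on ray is P6@(2, -1, 0) ⇒ blocked
+y: ray from P5(1, -1, 0) has no placed part ⇒ clear

+x: blocked by P6; +y: clear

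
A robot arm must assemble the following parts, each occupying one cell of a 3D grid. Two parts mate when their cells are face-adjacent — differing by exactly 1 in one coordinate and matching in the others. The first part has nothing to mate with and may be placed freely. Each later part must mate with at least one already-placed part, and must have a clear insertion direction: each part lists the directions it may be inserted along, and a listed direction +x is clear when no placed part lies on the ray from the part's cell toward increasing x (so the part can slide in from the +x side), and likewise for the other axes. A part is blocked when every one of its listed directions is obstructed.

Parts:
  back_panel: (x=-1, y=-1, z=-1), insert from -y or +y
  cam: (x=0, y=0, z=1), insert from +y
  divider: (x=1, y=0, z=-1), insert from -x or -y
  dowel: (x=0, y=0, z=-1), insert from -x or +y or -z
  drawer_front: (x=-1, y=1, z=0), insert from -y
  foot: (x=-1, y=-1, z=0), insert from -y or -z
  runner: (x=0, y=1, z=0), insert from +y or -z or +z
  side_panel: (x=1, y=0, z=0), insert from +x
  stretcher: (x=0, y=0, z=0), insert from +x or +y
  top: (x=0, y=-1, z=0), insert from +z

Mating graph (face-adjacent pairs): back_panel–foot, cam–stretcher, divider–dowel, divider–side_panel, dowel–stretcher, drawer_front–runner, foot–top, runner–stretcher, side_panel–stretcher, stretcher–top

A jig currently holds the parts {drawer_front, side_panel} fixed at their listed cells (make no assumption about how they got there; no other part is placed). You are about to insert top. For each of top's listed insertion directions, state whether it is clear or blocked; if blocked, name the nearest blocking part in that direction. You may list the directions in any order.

+z: clear

+z: ray from top(0, -1, 0) has no placed part ⇒ clear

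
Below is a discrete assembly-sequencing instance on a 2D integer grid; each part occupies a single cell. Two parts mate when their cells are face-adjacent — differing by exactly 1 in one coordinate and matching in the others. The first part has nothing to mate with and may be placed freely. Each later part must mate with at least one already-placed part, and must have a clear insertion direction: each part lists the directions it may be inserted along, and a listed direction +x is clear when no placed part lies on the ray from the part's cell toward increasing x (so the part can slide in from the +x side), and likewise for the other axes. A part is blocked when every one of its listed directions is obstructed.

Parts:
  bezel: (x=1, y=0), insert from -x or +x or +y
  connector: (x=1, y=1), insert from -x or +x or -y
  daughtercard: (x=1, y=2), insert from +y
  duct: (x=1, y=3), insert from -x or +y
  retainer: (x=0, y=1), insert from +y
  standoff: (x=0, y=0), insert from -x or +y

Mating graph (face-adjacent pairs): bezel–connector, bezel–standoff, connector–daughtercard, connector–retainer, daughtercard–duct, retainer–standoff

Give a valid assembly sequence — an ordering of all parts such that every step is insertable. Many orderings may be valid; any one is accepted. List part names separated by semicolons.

1. daughtercard@(1, 2) [+y clear] — {daughtercard}
2. connector@(1, 1) [-x clear] — {connector, daughtercard}
3. bezel@(1, 0) [-x clear] — {bezel, connector, daughtercard}
4. standoff@(0, 0) [-x clear] — {bezel, connector, daughtercard, standoff}
5. retainer@(0, 1) [+y clear] — {bezel, connector, daughtercard, retainer, standoff}
6. duct@(1, 3) [-x clear] — {bezel, connector, daughtercard, duct, retainer, standoff}

daughtercard; connector; bezel; standoff; retainer; duct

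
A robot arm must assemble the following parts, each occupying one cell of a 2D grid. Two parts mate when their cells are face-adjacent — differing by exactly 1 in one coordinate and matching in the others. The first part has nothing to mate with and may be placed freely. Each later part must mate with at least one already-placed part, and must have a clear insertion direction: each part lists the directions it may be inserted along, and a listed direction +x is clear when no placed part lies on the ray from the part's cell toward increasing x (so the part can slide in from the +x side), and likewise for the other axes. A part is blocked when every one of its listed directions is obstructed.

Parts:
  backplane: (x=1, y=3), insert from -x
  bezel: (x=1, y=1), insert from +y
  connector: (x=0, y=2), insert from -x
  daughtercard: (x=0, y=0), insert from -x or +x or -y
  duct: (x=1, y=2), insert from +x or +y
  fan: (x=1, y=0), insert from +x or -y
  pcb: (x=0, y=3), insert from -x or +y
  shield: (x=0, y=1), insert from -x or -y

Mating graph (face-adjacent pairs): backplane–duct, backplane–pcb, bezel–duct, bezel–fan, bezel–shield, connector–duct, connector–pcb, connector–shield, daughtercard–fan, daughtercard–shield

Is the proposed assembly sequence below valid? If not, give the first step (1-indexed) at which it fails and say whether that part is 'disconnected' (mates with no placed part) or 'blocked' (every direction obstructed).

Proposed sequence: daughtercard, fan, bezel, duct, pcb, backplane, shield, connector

Invalid at step 5 (disconnected)

1. daughtercard@(0, 0) [-x clear] — {daughtercard}
2. fan@(1, 0) [+x clear] — {daughtercard, fan}
3. bezel@(1, 1) [+y clear] — {bezel, daughtercard, fan}
4. duct@(1, 2) [+x clear] — {bezel, daughtercard, duct, fan}
5. pcb@(0, 3) — no placed neighbour ⇒ disconnected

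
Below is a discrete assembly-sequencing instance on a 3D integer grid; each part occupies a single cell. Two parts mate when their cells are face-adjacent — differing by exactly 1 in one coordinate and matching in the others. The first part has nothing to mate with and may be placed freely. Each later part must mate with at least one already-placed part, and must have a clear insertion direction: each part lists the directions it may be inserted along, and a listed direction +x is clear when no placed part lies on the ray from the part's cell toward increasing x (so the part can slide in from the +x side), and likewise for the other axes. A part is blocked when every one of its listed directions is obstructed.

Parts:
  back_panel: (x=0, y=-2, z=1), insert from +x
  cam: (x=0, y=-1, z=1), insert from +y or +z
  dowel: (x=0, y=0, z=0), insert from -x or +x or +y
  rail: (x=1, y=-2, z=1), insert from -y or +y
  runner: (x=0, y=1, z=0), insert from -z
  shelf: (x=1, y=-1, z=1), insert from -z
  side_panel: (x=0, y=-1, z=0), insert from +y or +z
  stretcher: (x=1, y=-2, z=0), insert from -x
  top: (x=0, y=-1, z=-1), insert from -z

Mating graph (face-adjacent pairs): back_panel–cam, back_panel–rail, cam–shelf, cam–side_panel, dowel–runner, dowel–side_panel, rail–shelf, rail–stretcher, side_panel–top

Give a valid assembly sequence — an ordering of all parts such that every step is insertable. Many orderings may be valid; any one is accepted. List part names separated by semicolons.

dowel; runner; side_panel; top; cam; back_panel; rail; shelf; stretcher

1. dowel@(0, 0, 0) [-x clear] — {dowel}
2. runner@(0, 1, 0) [-z clear] — {dowel, runner}
3. side_panel@(0, -1, 0) [+z clear] — {dowel, runner, side_panel}
4. top@(0, -1, -1) [-z clear] — {dowel, runner, side_panel, top}
5. cam@(0, -1, 1) [+y clear] — {cam, dowel, runner, side_panel, top}
6. back_panel@(0, -2, 1) [+x clear] — {back_panel, cam, dowel, runner, side_panel, top}
7. rail@(1, -2, 1) [-y clear] — {back_panel, cam, dowel, rail, runner, side_panel, top}
8. shelf@(1, -1, 1) [-z clear] — {back_panel, cam, dowel, rail, runner, shelf, side_panel, top}
9. stretcher@(1, -2, 0) [-x clear] — {back_panel, cam, dowel, rail, runner, shelf, side_panel, stretcher, top}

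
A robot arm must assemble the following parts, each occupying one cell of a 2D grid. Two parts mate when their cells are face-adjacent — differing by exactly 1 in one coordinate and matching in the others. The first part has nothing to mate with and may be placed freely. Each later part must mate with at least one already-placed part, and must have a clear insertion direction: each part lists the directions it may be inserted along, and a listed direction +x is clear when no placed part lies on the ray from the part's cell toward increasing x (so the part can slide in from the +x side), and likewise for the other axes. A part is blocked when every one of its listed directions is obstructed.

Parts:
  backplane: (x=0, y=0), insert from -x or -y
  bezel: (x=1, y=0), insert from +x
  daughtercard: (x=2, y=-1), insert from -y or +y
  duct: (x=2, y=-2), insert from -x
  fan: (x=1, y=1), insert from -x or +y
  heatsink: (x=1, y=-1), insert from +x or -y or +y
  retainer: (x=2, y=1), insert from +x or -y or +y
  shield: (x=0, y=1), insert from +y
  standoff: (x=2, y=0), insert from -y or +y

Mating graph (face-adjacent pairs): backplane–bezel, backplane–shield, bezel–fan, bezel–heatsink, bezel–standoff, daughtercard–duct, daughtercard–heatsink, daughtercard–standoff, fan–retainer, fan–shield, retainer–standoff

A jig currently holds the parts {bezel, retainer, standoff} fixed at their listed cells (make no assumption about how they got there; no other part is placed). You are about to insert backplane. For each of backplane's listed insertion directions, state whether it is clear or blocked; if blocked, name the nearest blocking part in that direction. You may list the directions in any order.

-x: clear; -y: clear

-x: ray from backplane(0, 0) has no placed part ⇒ clear
-y: ray from backplane(0, 0) has no placed part ⇒ clear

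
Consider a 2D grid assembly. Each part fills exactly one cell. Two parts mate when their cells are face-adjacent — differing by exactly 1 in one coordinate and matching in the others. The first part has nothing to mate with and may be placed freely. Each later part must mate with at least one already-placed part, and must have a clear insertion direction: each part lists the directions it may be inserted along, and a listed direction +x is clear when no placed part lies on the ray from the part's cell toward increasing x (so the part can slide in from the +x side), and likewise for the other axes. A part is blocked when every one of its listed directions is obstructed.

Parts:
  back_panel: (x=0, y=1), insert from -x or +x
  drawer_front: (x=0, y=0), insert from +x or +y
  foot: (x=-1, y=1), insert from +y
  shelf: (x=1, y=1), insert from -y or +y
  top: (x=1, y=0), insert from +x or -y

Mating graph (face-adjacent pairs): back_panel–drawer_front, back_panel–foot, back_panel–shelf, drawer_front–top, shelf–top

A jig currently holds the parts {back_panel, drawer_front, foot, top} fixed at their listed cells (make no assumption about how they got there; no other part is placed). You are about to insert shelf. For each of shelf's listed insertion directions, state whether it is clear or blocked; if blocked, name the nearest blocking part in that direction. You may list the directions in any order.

-y: nearest on ray is top@(1, 0) ⇒ blocked
+y: ray from shelf(1, 1) has no placed part ⇒ clear

+y: clear; -y: blocked by top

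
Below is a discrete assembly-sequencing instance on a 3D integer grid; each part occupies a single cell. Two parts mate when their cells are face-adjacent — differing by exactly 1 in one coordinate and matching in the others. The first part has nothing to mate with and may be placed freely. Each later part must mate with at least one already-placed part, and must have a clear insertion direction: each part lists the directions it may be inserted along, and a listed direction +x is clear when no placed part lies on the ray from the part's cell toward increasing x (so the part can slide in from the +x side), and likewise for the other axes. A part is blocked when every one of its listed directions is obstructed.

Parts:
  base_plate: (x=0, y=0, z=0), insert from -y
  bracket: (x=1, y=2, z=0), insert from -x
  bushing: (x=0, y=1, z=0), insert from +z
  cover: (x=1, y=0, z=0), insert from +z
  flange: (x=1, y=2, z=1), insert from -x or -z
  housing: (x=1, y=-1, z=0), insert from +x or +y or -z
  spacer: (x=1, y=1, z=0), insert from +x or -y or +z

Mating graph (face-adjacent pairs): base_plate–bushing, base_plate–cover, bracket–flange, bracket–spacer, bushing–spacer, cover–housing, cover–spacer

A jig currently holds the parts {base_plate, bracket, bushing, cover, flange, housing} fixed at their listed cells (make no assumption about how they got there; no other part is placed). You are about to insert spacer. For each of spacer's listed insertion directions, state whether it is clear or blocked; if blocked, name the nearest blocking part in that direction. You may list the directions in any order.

+x: clear; +z: clear; -y: blocked by cover

+x: ray from spacer(1, 1, 0) has no placed part ⇒ clear
-y: nearest on ray is cover@(1, 0, 0) ⇒ blocked
+z: ray from spacer(1, 1, 0) has no placed part ⇒ clear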